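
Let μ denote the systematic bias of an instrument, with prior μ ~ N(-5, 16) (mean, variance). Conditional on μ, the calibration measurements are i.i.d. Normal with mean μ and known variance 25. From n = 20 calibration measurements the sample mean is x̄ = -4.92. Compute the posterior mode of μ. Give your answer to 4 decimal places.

n = 20, x̄ = -4.92.
For a Normal prior and Normal likelihood with known variance, the posterior is Normal; its mode equals its mean, the precision-weighted average.
Prior precision 1/σ₀² = 1/16 = 0.0625; data precision n/σ² = 20/25 = 0.8.
μ̂ = (0.0625·(-5) + 0.8·(-4.92)) / (0.0625 + 0.8) = (-4.2485)/0.8625 = -8497/1725 ≈ -4.9258.

μ̂_MAP = -4.9258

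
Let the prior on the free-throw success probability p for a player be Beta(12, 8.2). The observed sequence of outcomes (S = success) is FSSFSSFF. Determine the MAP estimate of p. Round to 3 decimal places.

Prior: Beta(12, 8.2).
Data: 4 successes in 8 trials (from the sequence). The binomial likelihood contributes p^4(1−p)^4, so the posterior is Beta(12+4, 8.2+4) = Beta(16, 12.2).
For Beta(a, b) with a, b > 1 the mode is (a−1)/(a+b−2) = 15/26.2 ≈ 0.573.

p̂_MAP = 0.573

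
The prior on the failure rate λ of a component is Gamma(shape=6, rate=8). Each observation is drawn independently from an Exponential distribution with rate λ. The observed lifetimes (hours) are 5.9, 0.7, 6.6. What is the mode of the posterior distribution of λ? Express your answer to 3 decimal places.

λ̂_MAP = 0.377

The Exponential(rate=λ) likelihood is ∝ λ^n e^(−λΣtᵢ). Here n = 3 and Σtᵢ = 5.9 + 0.7 + 6.6 = 13.2.
Posterior ∝ λ^5e^(−8λ) · λ^3e^(−13.2λ) = λ^8e^(−21.2λ), i.e. Gamma(9, 21.2).
Mode = (a−1)/b = 8/21.2 ≈ 0.377.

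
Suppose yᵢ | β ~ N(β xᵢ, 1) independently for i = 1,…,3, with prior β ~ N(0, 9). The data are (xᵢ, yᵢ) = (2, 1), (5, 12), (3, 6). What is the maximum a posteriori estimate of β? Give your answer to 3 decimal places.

β̂_MAP = 2.099

log p(β | y) = −Σ(yᵢ − βxᵢ)²/(2·1) − β²/(2·9) + const.
Setting the derivative to zero: Σxᵢ(yᵢ − βxᵢ)/1 − β/9 = 0, so β = Σxᵢyᵢ / (Σxᵢ² + σ²/τ²).
Σxᵢyᵢ = 2·1 + 5·12 + 3·6 = 80; Σxᵢ² = 38; σ²/τ² = 1/9.
β̂_MAP = 80 / (38 + 1/9) = 80/(343/9) = 720/343 ≈ 2.099.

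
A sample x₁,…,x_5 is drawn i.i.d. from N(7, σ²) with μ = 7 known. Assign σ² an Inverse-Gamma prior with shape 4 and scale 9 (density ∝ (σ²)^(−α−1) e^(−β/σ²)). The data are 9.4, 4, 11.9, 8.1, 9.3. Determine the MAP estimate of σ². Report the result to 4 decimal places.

σ̂²_MAP = 4.2180

Sum of squared deviations about the known mean: SS = (9.4−7)² + (4−7)² + (11.9−7)² + (8.1−7)² + (9.3−7)² = 45.27.
The Normal likelihood contributes (σ²)^(−n/2) exp(−SS/(2σ²)), so the posterior is Inverse-Gamma(α + n/2, β + SS/2) = Inverse-Gamma(6.5, 31.635).
The mode of Inverse-Gamma(a, b) is b/(a+1) = 31.635/7.5 ≈ 4.2180.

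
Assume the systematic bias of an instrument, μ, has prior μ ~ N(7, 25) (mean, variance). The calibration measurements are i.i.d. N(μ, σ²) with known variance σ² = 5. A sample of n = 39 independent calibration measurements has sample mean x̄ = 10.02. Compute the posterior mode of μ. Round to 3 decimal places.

μ̂_MAP = 10.005

n = 39, x̄ = 10.02.
For a Normal prior and Normal likelihood with known variance, the posterior is Normal; its mode equals its mean, the precision-weighted average.
Prior precision 1/σ₀² = 1/25 = 0.04; data precision n/σ² = 39/5 = 7.8.
μ̂ = (0.04·7 + 7.8·10.02) / (0.04 + 7.8) = 78.436/7.84 = 19609/1960 ≈ 10.005.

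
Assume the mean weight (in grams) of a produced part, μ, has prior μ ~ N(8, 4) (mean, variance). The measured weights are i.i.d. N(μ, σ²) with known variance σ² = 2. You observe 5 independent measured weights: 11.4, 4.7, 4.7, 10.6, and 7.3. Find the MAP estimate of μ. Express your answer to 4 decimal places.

μ̂_MAP = 7.7636

n = 5; x̄ = (11.4 + 4.7 + 4.7 + 10.6 + 7.3)/5 = 38.7/5 = 7.74.
For a Normal prior and Normal likelihood with known variance, the posterior is Normal; its mode equals its mean, the precision-weighted average.
Prior precision 1/σ₀² = 1/4 = 0.25; data precision n/σ² = 5/2 = 2.5.
μ̂ = (0.25·8 + 2.5·7.74) / (0.25 + 2.5) = 21.35/2.75 = 427/55 ≈ 7.7636.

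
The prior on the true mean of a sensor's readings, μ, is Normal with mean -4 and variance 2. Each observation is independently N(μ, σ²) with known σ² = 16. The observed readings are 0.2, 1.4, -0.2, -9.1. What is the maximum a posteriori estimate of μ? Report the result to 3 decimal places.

n = 4; x̄ = (0.2 + 1.4 + (-0.2) + (-9.1))/4 = -7.7/4 = -1.925.
For a Normal prior and Normal likelihood with known variance, the posterior is Normal; its mode equals its mean, the precision-weighted average.
Prior precision 1/σ₀² = 1/2 = 0.5; data precision n/σ² = 4/16 = 0.25.
μ̂ = (0.5·(-4) + 0.25·(-1.925)) / (0.5 + 0.25) = (-2.48125)/0.75 = -397/120 ≈ -3.308.

μ̂_MAP = -3.308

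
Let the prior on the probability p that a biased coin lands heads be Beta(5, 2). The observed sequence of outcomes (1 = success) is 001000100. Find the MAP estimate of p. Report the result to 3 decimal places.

p̂_MAP = 0.429

Prior: Beta(5, 2).
Data: 2 successes in 9 trials (from the sequence). The binomial likelihood contributes p^2(1−p)^7, so the posterior is Beta(5+2, 2+7) = Beta(7, 9).
For Beta(a, b) with a, b > 1 the mode is (a−1)/(a+b−2) = 6/14 ≈ 0.429.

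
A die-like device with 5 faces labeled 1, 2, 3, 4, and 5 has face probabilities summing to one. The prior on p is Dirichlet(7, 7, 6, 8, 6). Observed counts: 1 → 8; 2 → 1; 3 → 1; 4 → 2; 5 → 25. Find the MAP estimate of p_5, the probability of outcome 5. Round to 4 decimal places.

MAP estimate: 0.4545

The posterior is Dirichlet(αᵢ + nᵢ) = Dirichlet(15, 8, 7, 10, 31).
For a Dirichlet(a₁,…,a_K) with all aᵢ > 1, the mode has j-th component (aⱼ − 1)/(Σaᵢ − K).
Here Σaᵢ = 71 and K = 5, so p_5 = (31 − 1)/(71 − 5) = 30/66 ≈ 0.4545.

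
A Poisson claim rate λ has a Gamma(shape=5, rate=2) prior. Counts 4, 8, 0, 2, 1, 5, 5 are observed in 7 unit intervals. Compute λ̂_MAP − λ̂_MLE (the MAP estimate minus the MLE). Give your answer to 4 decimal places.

MAP − MLE = -0.3492

Σxᵢ = 25. Posterior is Gamma(30, 9); MAP = (30−1)/9 = 29/9 ≈ 3.22222.
MLE = x̄ = 25/7 ≈ 3.57143.
Difference = 29/9 − 25/7 = -22/63 ≈ -0.3492.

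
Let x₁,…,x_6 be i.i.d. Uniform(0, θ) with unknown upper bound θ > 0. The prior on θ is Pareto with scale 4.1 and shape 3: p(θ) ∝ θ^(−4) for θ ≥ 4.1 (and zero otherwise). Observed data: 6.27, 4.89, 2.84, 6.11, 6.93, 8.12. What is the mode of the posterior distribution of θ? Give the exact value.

θ̂_MAP = 8.12

The Uniform(0, θ) likelihood is θ^(−n) for θ ≥ max(xᵢ), zero otherwise. Here max(xᵢ) = 8.12.
Posterior ∝ θ^(−4) · θ^(−6) = θ^(−10) on θ ≥ max(4.1, 8.12) = 8.12.
This density is strictly decreasing in θ, so the posterior mode lies at the lower boundary of the support.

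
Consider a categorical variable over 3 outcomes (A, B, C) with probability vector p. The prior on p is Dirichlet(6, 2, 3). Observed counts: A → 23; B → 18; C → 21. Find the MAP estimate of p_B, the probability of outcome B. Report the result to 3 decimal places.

MAP estimate of p_B = 0.271

The posterior is Dirichlet(αᵢ + nᵢ) = Dirichlet(29, 20, 24).
For a Dirichlet(a₁,…,a_K) with all aᵢ > 1, the mode has j-th component (aⱼ − 1)/(Σaᵢ − K).
Here Σaᵢ = 73 and K = 3, so p_B = (20 − 1)/(73 − 3) = 19/70 ≈ 0.271.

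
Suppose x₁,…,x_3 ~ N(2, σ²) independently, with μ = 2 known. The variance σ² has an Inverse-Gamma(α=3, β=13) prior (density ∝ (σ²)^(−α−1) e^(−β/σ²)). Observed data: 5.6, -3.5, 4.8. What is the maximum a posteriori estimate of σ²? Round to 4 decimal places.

Sum of squared deviations about the known mean: SS = (5.6−2)² + (-3.5−2)² + (4.8−2)² = 51.05.
The Normal likelihood contributes (σ²)^(−n/2) exp(−SS/(2σ²)), so the posterior is Inverse-Gamma(α + n/2, β + SS/2) = Inverse-Gamma(4.5, 38.525).
The mode of Inverse-Gamma(a, b) is b/(a+1) = 38.525/5.5 ≈ 7.0045.

σ̂²_MAP = 7.0045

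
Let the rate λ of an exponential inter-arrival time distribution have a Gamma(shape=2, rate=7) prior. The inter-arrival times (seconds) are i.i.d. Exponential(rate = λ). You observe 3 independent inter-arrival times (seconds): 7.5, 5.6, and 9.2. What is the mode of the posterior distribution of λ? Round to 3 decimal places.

λ̂_MAP = 0.137

The Exponential(rate=λ) likelihood is ∝ λ^n e^(−λΣtᵢ). Here n = 3 and Σtᵢ = 7.5 + 5.6 + 9.2 = 22.3.
Posterior ∝ λe^(−7λ) · λ^3e^(−22.3λ) = λ^4e^(−29.3λ), i.e. Gamma(5, 29.3).
Mode = (a−1)/b = 4/29.3 ≈ 0.137.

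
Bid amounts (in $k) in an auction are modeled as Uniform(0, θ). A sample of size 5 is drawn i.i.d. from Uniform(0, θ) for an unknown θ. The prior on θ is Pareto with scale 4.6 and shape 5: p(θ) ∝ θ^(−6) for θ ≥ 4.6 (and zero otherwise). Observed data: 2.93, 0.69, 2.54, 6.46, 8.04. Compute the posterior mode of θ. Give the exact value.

θ̂_MAP = 8.04

The Uniform(0, θ) likelihood is θ^(−n) for θ ≥ max(xᵢ), zero otherwise. Here max(xᵢ) = 8.04.
Posterior ∝ θ^(−6) · θ^(−5) = θ^(−11) on θ ≥ max(4.6, 8.04) = 8.04.
This density is strictly decreasing in θ, so the posterior mode lies at the lower boundary of the support.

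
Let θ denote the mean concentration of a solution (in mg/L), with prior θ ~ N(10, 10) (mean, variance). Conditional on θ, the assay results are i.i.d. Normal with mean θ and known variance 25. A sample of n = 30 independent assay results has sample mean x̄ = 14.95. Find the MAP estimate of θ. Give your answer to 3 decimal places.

n = 30, x̄ = 14.95.
For a Normal prior and Normal likelihood with known variance, the posterior is Normal; its mode equals its mean, the precision-weighted average.
Prior precision 1/σ₀² = 1/10 = 0.1; data precision n/σ² = 30/25 = 1.2.
θ̂ = (0.1·10 + 1.2·14.95) / (0.1 + 1.2) = 18.94/1.3 = 947/65 ≈ 14.569.

θ̂_MAP = 14.569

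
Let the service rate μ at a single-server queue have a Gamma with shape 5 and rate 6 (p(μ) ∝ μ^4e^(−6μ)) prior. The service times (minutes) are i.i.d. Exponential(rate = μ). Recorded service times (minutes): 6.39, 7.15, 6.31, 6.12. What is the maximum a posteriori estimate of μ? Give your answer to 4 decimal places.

The Exponential(rate=μ) likelihood is ∝ μ^n e^(−μΣtᵢ). Here n = 4 and Σtᵢ = 6.39 + 7.15 + 6.31 + 6.12 = 25.97.
Posterior ∝ μ^4e^(−6μ) · μ^4e^(−25.97μ) = μ^8e^(−31.97μ), i.e. Gamma(9, 31.97).
Mode = (a−1)/b = 8/31.97 ≈ 0.2502.

μ̂_MAP = 0.2502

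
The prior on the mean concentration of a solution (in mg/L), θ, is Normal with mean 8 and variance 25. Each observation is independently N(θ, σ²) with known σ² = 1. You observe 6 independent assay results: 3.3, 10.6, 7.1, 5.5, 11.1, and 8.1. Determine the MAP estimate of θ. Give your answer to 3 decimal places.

θ̂_MAP = 7.619

n = 6; x̄ = (3.3 + 10.6 + 7.1 + 5.5 + 11.1 + 8.1)/6 = 45.7/6 = 457/60 ≈ 7.6167.
For a Normal prior and Normal likelihood with known variance, the posterior is Normal; its mode equals its mean, the precision-weighted average.
Prior precision 1/σ₀² = 1/25 = 0.04; data precision n/σ² = 6/1 = 6.
θ̂ = (0.04·8 + 6·(457/60)) / (0.04 + 6) = 46.02/6.04 = 2301/302 ≈ 7.619.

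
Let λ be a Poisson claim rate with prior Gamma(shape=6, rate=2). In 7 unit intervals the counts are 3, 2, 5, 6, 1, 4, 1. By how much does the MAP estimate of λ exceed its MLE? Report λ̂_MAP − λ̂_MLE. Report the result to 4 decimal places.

MAP − MLE = -0.1429

Σxᵢ = 22. Posterior is Gamma(28, 9); MAP = (28−1)/9 = 27/9 ≈ 3.00000.
MLE = x̄ = 22/7 ≈ 3.14286.
Difference = 27/9 − 22/7 = -1/7 ≈ -0.1429.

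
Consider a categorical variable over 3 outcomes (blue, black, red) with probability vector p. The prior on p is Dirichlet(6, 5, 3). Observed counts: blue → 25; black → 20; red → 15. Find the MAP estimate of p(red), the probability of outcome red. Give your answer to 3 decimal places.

The posterior is Dirichlet(αᵢ + nᵢ) = Dirichlet(31, 25, 18).
For a Dirichlet(a₁,…,a_K) with all aᵢ > 1, the mode has j-th component (aⱼ − 1)/(Σaᵢ − K).
Here Σaᵢ = 74 and K = 3, so p(red) = (18 − 1)/(74 − 3) = 17/71 ≈ 0.239.

MAP estimate of p(red) = 0.239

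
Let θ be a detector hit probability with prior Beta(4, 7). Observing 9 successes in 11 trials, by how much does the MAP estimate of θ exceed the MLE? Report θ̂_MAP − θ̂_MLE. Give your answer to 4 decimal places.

MAP − MLE = -0.2182

Posterior is Beta(13, 9); MAP = (13−1)/(22−2) = 12/20 ≈ 0.60000.
MLE ignores the prior: θ̂_MLE = k/n = 9/11 ≈ 0.81818.
Difference = 12/20 − 9/11 = -12/55 ≈ -0.2182.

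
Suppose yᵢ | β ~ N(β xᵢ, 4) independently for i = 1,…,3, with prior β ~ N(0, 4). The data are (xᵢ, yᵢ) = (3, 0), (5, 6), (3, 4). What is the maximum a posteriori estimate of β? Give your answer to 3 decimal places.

log p(β | y) = −Σ(yᵢ − βxᵢ)²/(2·4) − β²/(2·4) + const.
Setting the derivative to zero: Σxᵢ(yᵢ − βxᵢ)/4 − β/4 = 0, so β = Σxᵢyᵢ / (Σxᵢ² + σ²/τ²).
Σxᵢyᵢ = 3·0 + 5·6 + 3·4 = 42; Σxᵢ² = 43; σ²/τ² = 1.
β̂_MAP = 42 / (43 + 1) = 42/44 ≈ 0.955.

β̂_MAP = 0.955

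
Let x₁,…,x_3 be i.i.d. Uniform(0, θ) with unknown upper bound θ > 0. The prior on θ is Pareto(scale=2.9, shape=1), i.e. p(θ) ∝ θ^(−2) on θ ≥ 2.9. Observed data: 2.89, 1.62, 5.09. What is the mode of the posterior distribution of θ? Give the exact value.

The Uniform(0, θ) likelihood is θ^(−n) for θ ≥ max(xᵢ), zero otherwise. Here max(xᵢ) = 5.09.
Posterior ∝ θ^(−2) · θ^(−3) = θ^(−5) on θ ≥ max(2.9, 5.09) = 5.09.
This density is strictly decreasing in θ, so the posterior mode lies at the lower boundary of the support.

θ̂_MAP = 5.09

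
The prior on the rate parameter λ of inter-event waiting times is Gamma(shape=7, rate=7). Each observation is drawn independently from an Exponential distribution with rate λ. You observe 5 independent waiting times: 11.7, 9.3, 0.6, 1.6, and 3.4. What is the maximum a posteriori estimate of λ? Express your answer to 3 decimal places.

λ̂_MAP = 0.327

The Exponential(rate=λ) likelihood is ∝ λ^n e^(−λΣtᵢ). Here n = 5 and Σtᵢ = 11.7 + 9.3 + 0.6 + 1.6 + 3.4 = 26.6.
Posterior ∝ λ^6e^(−7λ) · λ^5e^(−26.6λ) = λ^11e^(−33.6λ), i.e. Gamma(12, 33.6).
Mode = (a−1)/b = 11/33.6 ≈ 0.327.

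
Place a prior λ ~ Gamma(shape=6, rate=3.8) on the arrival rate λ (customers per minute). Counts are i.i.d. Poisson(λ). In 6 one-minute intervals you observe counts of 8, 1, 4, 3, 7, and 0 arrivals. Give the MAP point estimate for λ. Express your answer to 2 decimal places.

λ̂_MAP = 2.86

Σxᵢ = 8+1+4+3+7+0 = 23, with n = 6.
Posterior ∝ λ^5e^(−3.8λ) · λ^23e^(−6λ) = λ^28e^(−9.8λ), i.e. Gamma(shape=29, rate=9.8).
The mode of a Gamma(a, b) with a ≥ 1 (shape–rate) is (a−1)/b = 28/9.8 ≈ 2.86.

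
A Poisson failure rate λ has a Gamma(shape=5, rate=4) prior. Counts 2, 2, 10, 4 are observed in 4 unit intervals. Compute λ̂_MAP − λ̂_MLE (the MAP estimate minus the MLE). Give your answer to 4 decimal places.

Σxᵢ = 18. Posterior is Gamma(23, 8); MAP = (23−1)/8 = 22/8 ≈ 2.75000.
MLE = x̄ = 18/4 ≈ 4.50000.
Difference = 22/8 − 18/4 = -7/4 ≈ -1.7500.

MAP − MLE = -1.7500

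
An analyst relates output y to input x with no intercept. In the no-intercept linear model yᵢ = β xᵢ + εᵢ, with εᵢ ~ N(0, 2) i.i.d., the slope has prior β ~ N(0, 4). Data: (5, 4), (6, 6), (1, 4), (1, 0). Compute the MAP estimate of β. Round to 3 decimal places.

β̂_MAP = 0.945

log p(β | y) = −Σ(yᵢ − βxᵢ)²/(2·2) − β²/(2·4) + const.
Setting the derivative to zero: Σxᵢ(yᵢ − βxᵢ)/2 − β/4 = 0, so β = Σxᵢyᵢ / (Σxᵢ² + σ²/τ²).
Σxᵢyᵢ = 5·4 + 6·6 + 1·4 + 1·0 = 60; Σxᵢ² = 63; σ²/τ² = 0.5.
β̂_MAP = 60 / (63 + 0.5) = 60/63.5 ≈ 0.945.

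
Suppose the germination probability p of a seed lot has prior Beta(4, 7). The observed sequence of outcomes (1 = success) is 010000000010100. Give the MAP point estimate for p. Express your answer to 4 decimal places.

Prior: Beta(4, 7).
Data: 3 successes in 15 trials (from the sequence). The binomial likelihood contributes p^3(1−p)^12, so the posterior is Beta(4+3, 7+12) = Beta(7, 19).
For Beta(a, b) with a, b > 1 the mode is (a−1)/(a+b−2) = 6/24 ≈ 0.2500.

p̂_MAP = 0.2500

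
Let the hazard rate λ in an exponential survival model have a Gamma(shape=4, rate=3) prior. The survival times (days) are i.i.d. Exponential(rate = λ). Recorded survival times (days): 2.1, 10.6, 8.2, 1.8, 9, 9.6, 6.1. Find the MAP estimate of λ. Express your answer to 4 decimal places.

λ̂_MAP = 0.1984

The Exponential(rate=λ) likelihood is ∝ λ^n e^(−λΣtᵢ). Here n = 7 and Σtᵢ = 2.1 + 10.6 + 8.2 + 1.8 + 9 + 9.6 + 6.1 = 47.4.
Posterior ∝ λ^3e^(−3λ) · λ^7e^(−47.4λ) = λ^10e^(−50.4λ), i.e. Gamma(11, 50.4).
Mode = (a−1)/b = 10/50.4 ≈ 0.1984.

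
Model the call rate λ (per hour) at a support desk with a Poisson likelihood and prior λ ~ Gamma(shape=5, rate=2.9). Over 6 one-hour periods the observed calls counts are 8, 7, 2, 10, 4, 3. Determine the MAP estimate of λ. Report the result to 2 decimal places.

λ̂_MAP = 4.27

Σxᵢ = 8+7+2+10+4+3 = 34, with n = 6.
Posterior ∝ λ^4e^(−2.9λ) · λ^34e^(−6λ) = λ^38e^(−8.9λ), i.e. Gamma(shape=39, rate=8.9).
The mode of a Gamma(a, b) with a ≥ 1 (shape–rate) is (a−1)/b = 38/8.9 ≈ 4.27.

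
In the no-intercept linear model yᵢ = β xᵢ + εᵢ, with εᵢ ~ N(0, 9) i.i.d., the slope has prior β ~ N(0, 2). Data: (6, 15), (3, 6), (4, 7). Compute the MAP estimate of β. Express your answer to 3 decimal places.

log p(β | y) = −Σ(yᵢ − βxᵢ)²/(2·9) − β²/(2·2) + const.
Setting the derivative to zero: Σxᵢ(yᵢ − βxᵢ)/9 − β/2 = 0, so β = Σxᵢyᵢ / (Σxᵢ² + σ²/τ²).
Σxᵢyᵢ = 6·15 + 3·6 + 4·7 = 136; Σxᵢ² = 61; σ²/τ² = 4.5.
β̂_MAP = 136 / (61 + 4.5) = 136/65.5 ≈ 2.076.

β̂_MAP = 2.076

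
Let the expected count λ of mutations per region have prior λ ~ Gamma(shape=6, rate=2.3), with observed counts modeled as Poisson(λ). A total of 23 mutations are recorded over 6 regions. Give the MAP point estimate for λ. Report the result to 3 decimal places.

Σxᵢ = 23, n = 6.
Posterior ∝ λ^5e^(−2.3λ) · λ^23e^(−6λ) = λ^28e^(−8.3λ), i.e. Gamma(shape=29, rate=8.3).
The mode of a Gamma(a, b) with a ≥ 1 (shape–rate) is (a−1)/b = 28/8.3 ≈ 3.373.

λ̂_MAP = 3.373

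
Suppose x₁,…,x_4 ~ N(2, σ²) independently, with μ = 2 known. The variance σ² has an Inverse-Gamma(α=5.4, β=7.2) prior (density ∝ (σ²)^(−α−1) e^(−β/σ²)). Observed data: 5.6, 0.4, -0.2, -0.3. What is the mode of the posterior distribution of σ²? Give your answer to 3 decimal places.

σ̂²_MAP = 2.384

Sum of squared deviations about the known mean: SS = (5.6−2)² + (0.4−2)² + (-0.2−2)² + (-0.3−2)² = 25.65.
The Normal likelihood contributes (σ²)^(−n/2) exp(−SS/(2σ²)), so the posterior is Inverse-Gamma(α + n/2, β + SS/2) = Inverse-Gamma(7.4, 20.025).
The mode of Inverse-Gamma(a, b) is b/(a+1) = 20.025/8.4 ≈ 2.384.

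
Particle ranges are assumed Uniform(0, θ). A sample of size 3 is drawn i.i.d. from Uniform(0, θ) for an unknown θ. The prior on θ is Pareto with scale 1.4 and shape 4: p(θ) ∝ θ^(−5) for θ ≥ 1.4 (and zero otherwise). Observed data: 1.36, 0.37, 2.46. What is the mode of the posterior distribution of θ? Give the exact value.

θ̂_MAP = 2.46

The Uniform(0, θ) likelihood is θ^(−n) for θ ≥ max(xᵢ), zero otherwise. Here max(xᵢ) = 2.46.
Posterior ∝ θ^(−5) · θ^(−3) = θ^(−8) on θ ≥ max(1.4, 2.46) = 2.46.
This density is strictly decreasing in θ, so the posterior mode lies at the lower boundary of the support.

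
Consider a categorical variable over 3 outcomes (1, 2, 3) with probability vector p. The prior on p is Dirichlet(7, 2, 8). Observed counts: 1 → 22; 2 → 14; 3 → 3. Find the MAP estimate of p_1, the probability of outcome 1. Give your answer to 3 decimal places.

The posterior is Dirichlet(αᵢ + nᵢ) = Dirichlet(29, 16, 11).
For a Dirichlet(a₁,…,a_K) with all aᵢ > 1, the mode has j-th component (aⱼ − 1)/(Σaᵢ − K).
Here Σaᵢ = 56 and K = 3, so p_1 = (29 − 1)/(56 − 3) = 28/53 ≈ 0.528.

MAP estimate: 0.528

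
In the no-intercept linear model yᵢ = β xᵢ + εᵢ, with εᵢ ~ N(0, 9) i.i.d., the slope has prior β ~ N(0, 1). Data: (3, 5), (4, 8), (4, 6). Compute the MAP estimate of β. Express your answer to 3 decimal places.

β̂_MAP = 1.420

log p(β | y) = −Σ(yᵢ − βxᵢ)²/(2·9) − β²/(2·1) + const.
Setting the derivative to zero: Σxᵢ(yᵢ − βxᵢ)/9 − β/1 = 0, so β = Σxᵢyᵢ / (Σxᵢ² + σ²/τ²).
Σxᵢyᵢ = 3·5 + 4·8 + 4·6 = 71; Σxᵢ² = 41; σ²/τ² = 9.
β̂_MAP = 71 / (41 + 9) = 71/50 ≈ 1.420.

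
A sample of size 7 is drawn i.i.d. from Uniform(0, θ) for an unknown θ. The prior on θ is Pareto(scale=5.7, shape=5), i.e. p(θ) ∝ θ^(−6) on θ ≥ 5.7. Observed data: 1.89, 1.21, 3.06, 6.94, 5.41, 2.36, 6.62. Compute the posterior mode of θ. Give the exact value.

The Uniform(0, θ) likelihood is θ^(−n) for θ ≥ max(xᵢ), zero otherwise. Here max(xᵢ) = 6.94.
Posterior ∝ θ^(−6) · θ^(−7) = θ^(−13) on θ ≥ max(5.7, 6.94) = 6.94.
This density is strictly decreasing in θ, so the posterior mode lies at the lower boundary of the support.

θ̂_MAP = 6.94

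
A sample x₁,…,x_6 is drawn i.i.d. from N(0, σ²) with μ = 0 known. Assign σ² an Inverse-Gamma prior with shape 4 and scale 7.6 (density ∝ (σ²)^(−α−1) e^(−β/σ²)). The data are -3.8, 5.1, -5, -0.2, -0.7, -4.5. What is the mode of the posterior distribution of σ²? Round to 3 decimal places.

Sum of squared deviations about the known mean: SS = (-3.8−0)² + (5.1−0)² + (-5−0)² + (-0.2−0)² + (-0.7−0)² + (-4.5−0)² = 86.23.
The Normal likelihood contributes (σ²)^(−n/2) exp(−SS/(2σ²)), so the posterior is Inverse-Gamma(α + n/2, β + SS/2) = Inverse-Gamma(7, 50.715).
The mode of Inverse-Gamma(a, b) is b/(a+1) = 50.715/8 ≈ 6.339.

σ̂²_MAP = 6.339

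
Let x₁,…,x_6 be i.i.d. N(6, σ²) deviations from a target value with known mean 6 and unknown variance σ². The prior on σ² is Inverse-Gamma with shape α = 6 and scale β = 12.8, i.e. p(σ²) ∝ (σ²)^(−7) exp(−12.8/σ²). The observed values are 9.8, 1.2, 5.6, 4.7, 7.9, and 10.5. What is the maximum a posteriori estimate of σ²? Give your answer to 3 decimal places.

σ̂²_MAP = 4.440

Sum of squared deviations about the known mean: SS = (9.8−6)² + (1.2−6)² + (5.6−6)² + (4.7−6)² + (7.9−6)² + (10.5−6)² = 63.19.
The Normal likelihood contributes (σ²)^(−n/2) exp(−SS/(2σ²)), so the posterior is Inverse-Gamma(α + n/2, β + SS/2) = Inverse-Gamma(9, 44.395).
The mode of Inverse-Gamma(a, b) is b/(a+1) = 44.395/10 ≈ 4.440.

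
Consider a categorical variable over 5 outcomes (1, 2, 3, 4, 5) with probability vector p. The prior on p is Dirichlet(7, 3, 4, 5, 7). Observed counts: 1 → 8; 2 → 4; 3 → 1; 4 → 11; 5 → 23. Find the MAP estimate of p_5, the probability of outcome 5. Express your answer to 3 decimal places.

MAP estimate: 0.426

The posterior is Dirichlet(αᵢ + nᵢ) = Dirichlet(15, 7, 5, 16, 30).
For a Dirichlet(a₁,…,a_K) with all aᵢ > 1, the mode has j-th component (aⱼ − 1)/(Σaᵢ − K).
Here Σaᵢ = 73 and K = 5, so p_5 = (30 − 1)/(73 − 5) = 29/68 ≈ 0.426.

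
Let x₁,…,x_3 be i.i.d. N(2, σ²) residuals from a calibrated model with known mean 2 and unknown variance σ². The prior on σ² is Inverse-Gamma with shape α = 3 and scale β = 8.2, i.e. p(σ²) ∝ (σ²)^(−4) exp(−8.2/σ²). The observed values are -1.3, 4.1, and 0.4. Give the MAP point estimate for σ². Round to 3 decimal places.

σ̂²_MAP = 3.115

Sum of squared deviations about the known mean: SS = (-1.3−2)² + (4.1−2)² + (0.4−2)² = 17.86.
The Normal likelihood contributes (σ²)^(−n/2) exp(−SS/(2σ²)), so the posterior is Inverse-Gamma(α + n/2, β + SS/2) = Inverse-Gamma(4.5, 17.13).
The mode of Inverse-Gamma(a, b) is b/(a+1) = 17.13/5.5 ≈ 3.115.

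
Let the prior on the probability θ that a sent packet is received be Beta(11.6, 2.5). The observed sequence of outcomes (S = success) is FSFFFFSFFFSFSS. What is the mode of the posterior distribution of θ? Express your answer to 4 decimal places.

Prior: Beta(11.6, 2.5).
Data: 5 successes in 14 trials (from the sequence). The binomial likelihood contributes θ^5(1−θ)^9, so the posterior is Beta(11.6+5, 2.5+9) = Beta(16.6, 11.5).
For Beta(a, b) with a, b > 1 the mode is (a−1)/(a+b−2) = 15.6/26.1 ≈ 0.5977.

θ̂_MAP = 0.5977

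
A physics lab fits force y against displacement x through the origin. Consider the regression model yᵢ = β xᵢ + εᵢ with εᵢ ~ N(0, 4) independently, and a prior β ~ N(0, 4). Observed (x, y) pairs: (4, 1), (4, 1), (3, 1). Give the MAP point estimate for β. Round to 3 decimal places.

β̂_MAP = 0.262

log p(β | y) = −Σ(yᵢ − βxᵢ)²/(2·4) − β²/(2·4) + const.
Setting the derivative to zero: Σxᵢ(yᵢ − βxᵢ)/4 − β/4 = 0, so β = Σxᵢyᵢ / (Σxᵢ² + σ²/τ²).
Σxᵢyᵢ = 4·1 + 4·1 + 3·1 = 11; Σxᵢ² = 41; σ²/τ² = 1.
β̂_MAP = 11 / (41 + 1) = 11/42 ≈ 0.262.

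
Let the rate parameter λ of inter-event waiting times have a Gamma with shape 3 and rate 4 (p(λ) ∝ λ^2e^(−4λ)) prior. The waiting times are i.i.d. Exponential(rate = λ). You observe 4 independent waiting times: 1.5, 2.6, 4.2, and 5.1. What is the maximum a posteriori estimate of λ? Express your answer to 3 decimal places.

λ̂_MAP = 0.345

The Exponential(rate=λ) likelihood is ∝ λ^n e^(−λΣtᵢ). Here n = 4 and Σtᵢ = 1.5 + 2.6 + 4.2 + 5.1 = 13.4.
Posterior ∝ λ^2e^(−4λ) · λ^4e^(−13.4λ) = λ^6e^(−17.4λ), i.e. Gamma(7, 17.4).
Mode = (a−1)/b = 6/17.4 ≈ 0.345.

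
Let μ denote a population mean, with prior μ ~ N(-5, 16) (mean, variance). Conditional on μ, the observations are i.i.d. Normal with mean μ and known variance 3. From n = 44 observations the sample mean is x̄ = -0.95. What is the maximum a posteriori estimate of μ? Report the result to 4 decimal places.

n = 44, x̄ = -0.95.
For a Normal prior and Normal likelihood with known variance, the posterior is Normal; its mode equals its mean, the precision-weighted average.
Prior precision 1/σ₀² = 1/16 = 0.0625; data precision n/σ² = 44/3.
μ̂ = (0.0625·(-5) + (44/3)·(-0.95)) / (0.0625 + 44/3) = (-3419/240)/(707/48) = -3419/3535 ≈ -0.9672.

μ̂_MAP = -0.9672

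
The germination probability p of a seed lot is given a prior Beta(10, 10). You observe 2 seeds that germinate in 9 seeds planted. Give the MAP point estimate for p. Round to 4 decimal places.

p̂_MAP = 0.4074

Prior: Beta(10, 10).
Data: 2 successes in 9 trials. The binomial likelihood contributes p^2(1−p)^7, so the posterior is Beta(10+2, 10+7) = Beta(12, 17).
For Beta(a, b) with a, b > 1 the mode is (a−1)/(a+b−2) = 11/27 ≈ 0.4074.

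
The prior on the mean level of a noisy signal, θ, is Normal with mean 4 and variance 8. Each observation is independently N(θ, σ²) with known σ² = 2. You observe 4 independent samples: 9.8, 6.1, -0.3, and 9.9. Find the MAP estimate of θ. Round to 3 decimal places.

θ̂_MAP = 6.235

n = 4; x̄ = (9.8 + 6.1 + (-0.3) + 9.9)/4 = 25.5/4 = 6.375.
For a Normal prior and Normal likelihood with known variance, the posterior is Normal; its mode equals its mean, the precision-weighted average.
Prior precision 1/σ₀² = 1/8 = 0.125; data precision n/σ² = 4/2 = 2.
θ̂ = (0.125·4 + 2·6.375) / (0.125 + 2) = 13.25/2.125 = 106/17 ≈ 6.235.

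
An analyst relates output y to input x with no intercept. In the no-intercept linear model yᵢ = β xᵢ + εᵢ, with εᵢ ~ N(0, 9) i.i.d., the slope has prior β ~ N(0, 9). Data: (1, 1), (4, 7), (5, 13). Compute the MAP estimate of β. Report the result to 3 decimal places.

log p(β | y) = −Σ(yᵢ − βxᵢ)²/(2·9) − β²/(2·9) + const.
Setting the derivative to zero: Σxᵢ(yᵢ − βxᵢ)/9 − β/9 = 0, so β = Σxᵢyᵢ / (Σxᵢ² + σ²/τ²).
Σxᵢyᵢ = 1·1 + 4·7 + 5·13 = 94; Σxᵢ² = 42; σ²/τ² = 1.
β̂_MAP = 94 / (42 + 1) = 94/43 ≈ 2.186.

β̂_MAP = 2.186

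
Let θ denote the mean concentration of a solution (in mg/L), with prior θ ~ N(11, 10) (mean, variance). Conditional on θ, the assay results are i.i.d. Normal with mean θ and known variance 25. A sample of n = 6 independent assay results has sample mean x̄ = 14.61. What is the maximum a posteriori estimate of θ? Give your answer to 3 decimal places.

n = 6, x̄ = 14.61.
For a Normal prior and Normal likelihood with known variance, the posterior is Normal; its mode equals its mean, the precision-weighted average.
Prior precision 1/σ₀² = 1/10 = 0.1; data precision n/σ² = 6/25 = 0.24.
θ̂ = (0.1·11 + 0.24·14.61) / (0.1 + 0.24) = 4.6064/0.34 = 5758/425 ≈ 13.548.

θ̂_MAP = 13.548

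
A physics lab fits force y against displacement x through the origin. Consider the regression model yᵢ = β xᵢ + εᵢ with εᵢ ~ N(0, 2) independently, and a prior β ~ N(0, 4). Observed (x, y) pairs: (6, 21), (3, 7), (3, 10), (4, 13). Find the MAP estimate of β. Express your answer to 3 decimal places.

β̂_MAP = 3.248

log p(β | y) = −Σ(yᵢ − βxᵢ)²/(2·2) − β²/(2·4) + const.
Setting the derivative to zero: Σxᵢ(yᵢ − βxᵢ)/2 − β/4 = 0, so β = Σxᵢyᵢ / (Σxᵢ² + σ²/τ²).
Σxᵢyᵢ = 6·21 + 3·7 + 3·10 + 4·13 = 229; Σxᵢ² = 70; σ²/τ² = 0.5.
β̂_MAP = 229 / (70 + 0.5) = 229/70.5 ≈ 3.248.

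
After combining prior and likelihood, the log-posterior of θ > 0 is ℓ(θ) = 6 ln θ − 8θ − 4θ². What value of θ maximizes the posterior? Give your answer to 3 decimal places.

θ̂_MAP = 0.500

ℓ'(θ) = 6/θ − 8 − 8θ. Setting this to zero and multiplying by θ: 8θ² + 8θ − 6 = 0.
θ = (−8 + √(8² + 4·8·6)) / (2·8) = (−8 + √256) / 16 = (−8 + 16)/16 = 1/2.
ℓ''(θ) = −6/θ² − 8 < 0, confirming a maximum.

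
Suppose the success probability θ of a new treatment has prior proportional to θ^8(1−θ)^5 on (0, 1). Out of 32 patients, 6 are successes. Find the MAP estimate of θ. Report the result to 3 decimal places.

The prior density ∝ θ^8(1−θ)^5 is the kernel of Beta(9, 6).
Data: 6 successes in 32 trials. The binomial likelihood contributes θ^6(1−θ)^26, so the posterior is Beta(9+6, 6+26) = Beta(15, 32).
For Beta(a, b) with a, b > 1 the mode is (a−1)/(a+b−2) = 14/45 ≈ 0.311.

θ̂_MAP = 0.311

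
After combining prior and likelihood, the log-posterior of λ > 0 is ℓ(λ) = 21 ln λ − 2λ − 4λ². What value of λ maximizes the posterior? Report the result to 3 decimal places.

ℓ'(λ) = 21/λ − 2 − 8λ. Setting this to zero and multiplying by λ: 8λ² + 2λ − 21 = 0.
λ = (−2 + √(2² + 4·8·21)) / (2·8) = (−2 + √676) / 16 = (−2 + 26)/16 = 3/2.
ℓ''(λ) = −21/λ² − 8 < 0, confirming a maximum.

λ̂_MAP = 1.500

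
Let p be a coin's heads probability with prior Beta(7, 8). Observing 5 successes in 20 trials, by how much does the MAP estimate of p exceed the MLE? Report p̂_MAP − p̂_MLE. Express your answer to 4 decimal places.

Posterior is Beta(12, 23); MAP = (12−1)/(35−2) = 11/33 ≈ 0.33333.
MLE ignores the prior: p̂_MLE = k/n = 5/20 ≈ 0.25000.
Difference = 11/33 − 5/20 = 1/12 ≈ 0.0833.

MAP − MLE = 0.0833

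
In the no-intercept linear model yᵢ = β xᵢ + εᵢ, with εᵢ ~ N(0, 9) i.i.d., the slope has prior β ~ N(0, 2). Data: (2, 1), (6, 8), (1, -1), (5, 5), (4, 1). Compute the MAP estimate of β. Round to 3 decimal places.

log p(β | y) = −Σ(yᵢ − βxᵢ)²/(2·9) − β²/(2·2) + const.
Setting the derivative to zero: Σxᵢ(yᵢ − βxᵢ)/9 − β/2 = 0, so β = Σxᵢyᵢ / (Σxᵢ² + σ²/τ²).
Σxᵢyᵢ = 2·1 + 6·8 + 1·(-1) + 5·5 + 4·1 = 78; Σxᵢ² = 82; σ²/τ² = 4.5.
β̂_MAP = 78 / (82 + 4.5) = 78/86.5 ≈ 0.902.

β̂_MAP = 0.902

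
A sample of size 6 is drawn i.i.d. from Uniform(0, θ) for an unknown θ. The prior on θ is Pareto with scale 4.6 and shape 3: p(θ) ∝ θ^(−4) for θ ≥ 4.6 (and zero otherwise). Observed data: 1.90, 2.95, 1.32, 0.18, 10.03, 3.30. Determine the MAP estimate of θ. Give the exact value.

θ̂_MAP = 10.03

The Uniform(0, θ) likelihood is θ^(−n) for θ ≥ max(xᵢ), zero otherwise. Here max(xᵢ) = 10.03.
Posterior ∝ θ^(−4) · θ^(−6) = θ^(−10) on θ ≥ max(4.6, 10.03) = 10.03.
This density is strictly decreasing in θ, so the posterior mode lies at the lower boundary of the support.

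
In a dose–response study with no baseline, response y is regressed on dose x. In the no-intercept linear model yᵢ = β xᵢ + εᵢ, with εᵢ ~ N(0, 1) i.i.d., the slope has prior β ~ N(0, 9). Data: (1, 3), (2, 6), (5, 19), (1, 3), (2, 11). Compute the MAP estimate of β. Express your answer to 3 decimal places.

β̂_MAP = 3.845

log p(β | y) = −Σ(yᵢ − βxᵢ)²/(2·1) − β²/(2·9) + const.
Setting the derivative to zero: Σxᵢ(yᵢ − βxᵢ)/1 − β/9 = 0, so β = Σxᵢyᵢ / (Σxᵢ² + σ²/τ²).
Σxᵢyᵢ = 1·3 + 2·6 + 5·19 + 1·3 + 2·11 = 135; Σxᵢ² = 35; σ²/τ² = 1/9.
β̂_MAP = 135 / (35 + 1/9) = 135/(316/9) = 1215/316 ≈ 3.845.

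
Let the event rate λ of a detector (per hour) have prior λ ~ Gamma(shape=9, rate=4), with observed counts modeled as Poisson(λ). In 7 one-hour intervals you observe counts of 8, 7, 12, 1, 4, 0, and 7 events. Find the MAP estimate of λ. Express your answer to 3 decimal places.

Σxᵢ = 8+7+12+1+4+0+7 = 39, with n = 7.
Posterior ∝ λ^8e^(−4λ) · λ^39e^(−7λ) = λ^47e^(−11λ), i.e. Gamma(shape=48, rate=11).
The mode of a Gamma(a, b) with a ≥ 1 (shape–rate) is (a−1)/b = 47/11 ≈ 4.273.

λ̂_MAP = 4.273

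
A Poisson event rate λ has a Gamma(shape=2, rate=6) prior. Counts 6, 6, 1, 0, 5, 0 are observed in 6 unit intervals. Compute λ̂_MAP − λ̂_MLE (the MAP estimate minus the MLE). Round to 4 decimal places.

Σxᵢ = 18. Posterior is Gamma(20, 12); MAP = (20−1)/12 = 19/12 ≈ 1.58333.
MLE = x̄ = 18/6 ≈ 3.00000.
Difference = 19/12 − 18/6 = -17/12 ≈ -1.4167.

MAP − MLE = -1.4167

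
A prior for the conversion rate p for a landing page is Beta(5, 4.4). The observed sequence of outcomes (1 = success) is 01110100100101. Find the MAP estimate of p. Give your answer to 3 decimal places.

p̂_MAP = 0.514

Prior: Beta(5, 4.4).
Data: 7 successes in 14 trials (from the sequence). The binomial likelihood contributes p^7(1−p)^7, so the posterior is Beta(5+7, 4.4+7) = Beta(12, 11.4).
For Beta(a, b) with a, b > 1 the mode is (a−1)/(a+b−2) = 11/21.4 ≈ 0.514.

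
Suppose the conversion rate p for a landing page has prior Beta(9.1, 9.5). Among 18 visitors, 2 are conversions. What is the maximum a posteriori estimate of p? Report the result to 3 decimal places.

Prior: Beta(9.1, 9.5).
Data: 2 successes in 18 trials. The binomial likelihood contributes p^2(1−p)^16, so the posterior is Beta(9.1+2, 9.5+16) = Beta(11.1, 25.5).
For Beta(a, b) with a, b > 1 the mode is (a−1)/(a+b−2) = 10.1/34.6 ≈ 0.292.

p̂_MAP = 0.292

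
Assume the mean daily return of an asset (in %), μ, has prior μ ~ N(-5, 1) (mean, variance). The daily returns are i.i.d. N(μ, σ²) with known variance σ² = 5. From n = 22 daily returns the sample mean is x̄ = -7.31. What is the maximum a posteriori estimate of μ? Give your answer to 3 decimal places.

μ̂_MAP = -6.882

n = 22, x̄ = -7.31.
For a Normal prior and Normal likelihood with known variance, the posterior is Normal; its mode equals its mean, the precision-weighted average.
Prior precision 1/σ₀² = 1/1 = 1; data precision n/σ² = 22/5 = 4.4.
μ̂ = (1·(-5) + 4.4·(-7.31)) / (1 + 4.4) = (-37.164)/5.4 = -3097/450 ≈ -6.882.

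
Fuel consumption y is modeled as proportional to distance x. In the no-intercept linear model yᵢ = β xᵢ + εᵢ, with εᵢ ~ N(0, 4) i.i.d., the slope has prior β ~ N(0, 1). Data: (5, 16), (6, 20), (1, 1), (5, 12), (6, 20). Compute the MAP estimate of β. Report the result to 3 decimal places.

β̂_MAP = 3.000

log p(β | y) = −Σ(yᵢ − βxᵢ)²/(2·4) − β²/(2·1) + const.
Setting the derivative to zero: Σxᵢ(yᵢ − βxᵢ)/4 − β/1 = 0, so β = Σxᵢyᵢ / (Σxᵢ² + σ²/τ²).
Σxᵢyᵢ = 5·16 + 6·20 + 1·1 + 5·12 + 6·20 = 381; Σxᵢ² = 123; σ²/τ² = 4.
β̂_MAP = 381 / (123 + 4) = 381/127 ≈ 3.000.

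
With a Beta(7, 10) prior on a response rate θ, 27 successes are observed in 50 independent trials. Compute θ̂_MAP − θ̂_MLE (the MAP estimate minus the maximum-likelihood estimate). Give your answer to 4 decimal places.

MAP − MLE = -0.0323

Posterior is Beta(34, 33); MAP = (34−1)/(67−2) = 33/65 ≈ 0.50769.
MLE ignores the prior: θ̂_MLE = k/n = 27/50 ≈ 0.54000.
Difference = 33/65 − 27/50 = -21/650 ≈ -0.0323.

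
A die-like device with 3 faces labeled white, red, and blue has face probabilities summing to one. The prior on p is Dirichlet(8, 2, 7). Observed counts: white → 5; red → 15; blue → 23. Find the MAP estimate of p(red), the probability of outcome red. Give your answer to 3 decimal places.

The posterior is Dirichlet(αᵢ + nᵢ) = Dirichlet(13, 17, 30).
For a Dirichlet(a₁,…,a_K) with all aᵢ > 1, the mode has j-th component (aⱼ − 1)/(Σaᵢ − K).
Here Σaᵢ = 60 and K = 3, so p(red) = (17 − 1)/(60 − 3) = 16/57 ≈ 0.281.

MAP estimate of p(red) = 0.281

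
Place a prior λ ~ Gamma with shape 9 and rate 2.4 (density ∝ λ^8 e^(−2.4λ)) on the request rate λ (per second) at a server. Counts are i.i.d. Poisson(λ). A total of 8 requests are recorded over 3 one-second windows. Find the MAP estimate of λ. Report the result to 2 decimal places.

Σxᵢ = 8, n = 3.
Posterior ∝ λ^8e^(−2.4λ) · λ^8e^(−3λ) = λ^16e^(−5.4λ), i.e. Gamma(shape=17, rate=5.4).
The mode of a Gamma(a, b) with a ≥ 1 (shape–rate) is (a−1)/b = 16/5.4 ≈ 2.96.

λ̂_MAP = 2.96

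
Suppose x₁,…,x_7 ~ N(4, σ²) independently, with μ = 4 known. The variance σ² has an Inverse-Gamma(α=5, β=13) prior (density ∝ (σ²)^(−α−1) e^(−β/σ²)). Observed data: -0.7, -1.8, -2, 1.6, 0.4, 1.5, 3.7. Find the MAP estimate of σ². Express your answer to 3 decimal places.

Sum of squared deviations about the known mean: SS = (-0.7−4)² + (-1.8−4)² + (-2−4)² + (1.6−4)² + (0.4−4)² + (1.5−4)² + (3.7−4)² = 116.79.
The Normal likelihood contributes (σ²)^(−n/2) exp(−SS/(2σ²)), so the posterior is Inverse-Gamma(α + n/2, β + SS/2) = Inverse-Gamma(8.5, 71.395).
The mode of Inverse-Gamma(a, b) is b/(a+1) = 71.395/9.5 ≈ 7.515.

σ̂²_MAP = 7.515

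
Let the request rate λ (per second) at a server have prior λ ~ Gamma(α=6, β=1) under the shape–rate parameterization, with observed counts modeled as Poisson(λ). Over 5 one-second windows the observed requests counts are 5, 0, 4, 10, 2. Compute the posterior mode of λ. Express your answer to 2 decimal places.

Σxᵢ = 5+0+4+10+2 = 21, with n = 5.
Posterior ∝ λ^5e^(−1λ) · λ^21e^(−5λ) = λ^26e^(−6λ), i.e. Gamma(shape=27, rate=6).
The mode of a Gamma(a, b) with a ≥ 1 (shape–rate) is (a−1)/b = 26/6 ≈ 4.33.

λ̂_MAP = 4.33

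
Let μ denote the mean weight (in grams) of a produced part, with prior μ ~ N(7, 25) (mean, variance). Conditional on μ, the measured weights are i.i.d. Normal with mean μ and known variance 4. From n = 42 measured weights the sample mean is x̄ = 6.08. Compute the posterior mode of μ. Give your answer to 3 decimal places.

μ̂_MAP = 6.083

n = 42, x̄ = 6.08.
For a Normal prior and Normal likelihood with known variance, the posterior is Normal; its mode equals its mean, the precision-weighted average.
Prior precision 1/σ₀² = 1/25 = 0.04; data precision n/σ² = 42/4 = 10.5.
μ̂ = (0.04·7 + 10.5·6.08) / (0.04 + 10.5) = 64.12/10.54 = 3206/527 ≈ 6.083.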